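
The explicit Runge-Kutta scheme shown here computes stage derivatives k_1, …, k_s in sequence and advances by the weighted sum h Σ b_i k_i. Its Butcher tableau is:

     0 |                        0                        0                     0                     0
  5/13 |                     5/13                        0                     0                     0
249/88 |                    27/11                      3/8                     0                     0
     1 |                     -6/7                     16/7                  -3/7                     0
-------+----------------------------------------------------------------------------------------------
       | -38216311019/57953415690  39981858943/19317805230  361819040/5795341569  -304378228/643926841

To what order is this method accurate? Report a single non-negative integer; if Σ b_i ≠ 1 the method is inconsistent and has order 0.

b = (-38216311019/57953415690, 39981858943/19317805230, 361819040/5795341569, -304378228/643926841)
c = (0, 5/13, 249/88, 1)
Ac = (0, 0, 15/104, -2671/8008)
Σ b_i: (-38216311019/57953415690)·1 + 39981858943/19317805230·1 + 361819040/5795341569·1 + (-304378228/643926841)·1 = 1 ✓
b·c: 39981858943/19317805230·5/13 + 361819040/5795341569·249/88 + (-304378228/643926841)·1 = 1/2 ✓
b·c²: 39981858943/19317805230·25/169 + 361819040/5795341569·62001/7744 + (-304378228/643926841)·1 = 1/3 ✓
b·Ac: 361819040/5795341569·15/104 + (-304378228/643926841)·(-2671/8008) = 1/6 ✓
b·c³: 39981858943/19317805230·125/2197 + 361819040/5795341569·15438249/681472 + (-304378228/643926841)·1 = 425691471233/401810348784 ≠ 1/4 ⇒ order 3.
b·(c∘Ac): 361819040/5795341569·3735/9152 + (-304378228/643926841)·(-2671/8008) = 1533084068/8371048933 ≠ 1/8
b·Ac²: 361819040/5795341569·75/1352 + (-304378228/643926841)·(-28336907/9161152) = 6477698492597/4419913836624 ≠ 1/12
b·A²c: (-304378228/643926841)·(-45/728) = 489179295/16742097866 ≠ 1/24

3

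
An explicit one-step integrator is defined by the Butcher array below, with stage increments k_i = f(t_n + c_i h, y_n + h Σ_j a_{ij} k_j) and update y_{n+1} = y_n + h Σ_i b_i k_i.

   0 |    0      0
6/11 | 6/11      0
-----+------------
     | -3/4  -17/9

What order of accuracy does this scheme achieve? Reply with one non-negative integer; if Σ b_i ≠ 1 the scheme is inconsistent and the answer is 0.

b = (-3/4, -17/9)
c = (0, 6/11)
Σ b_i: (-3/4)·1 + (-17/9)·1 = -95/36 ≠ 1 ⇒ order 0.

0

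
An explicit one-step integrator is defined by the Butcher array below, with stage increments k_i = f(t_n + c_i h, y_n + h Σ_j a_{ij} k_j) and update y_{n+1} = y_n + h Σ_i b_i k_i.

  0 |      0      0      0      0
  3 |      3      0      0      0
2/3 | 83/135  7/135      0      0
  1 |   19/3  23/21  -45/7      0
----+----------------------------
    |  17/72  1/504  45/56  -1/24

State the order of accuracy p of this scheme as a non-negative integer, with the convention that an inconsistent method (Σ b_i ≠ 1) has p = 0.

b = (17/72, 1/504, 45/56, -1/24)
c = (0, 3, 2/3, 1)
Ac = (0, 0, 7/45, -1)
Σ b_i: 17/72·1 + 1/504·1 + 45/56·1 + (-1/24)·1 = 1 ✓
b·c: 1/504·3 + 45/56·2/3 + (-1/24)·1 = 1/2 ✓
b·c²: 1/504·9 + 45/56·4/9 + (-1/24)·1 = 1/3 ✓
b·Ac: 45/56·7/45 + (-1/24)·(-1) = 1/6 ✓
b·c³: 1/504·27 + 45/56·8/27 + (-1/24)·1 = 1/4 ✓
b·(c∘Ac): 45/56·14/135 + (-1/24)·(-1) = 1/8 ✓
b·Ac²: 45/56·7/15 + (-1/24)·7 = 1/12 ✓
b·A²c: (-1/24)·(-1) = 1/24 ✓; 4 stages ⇒ order 4.

4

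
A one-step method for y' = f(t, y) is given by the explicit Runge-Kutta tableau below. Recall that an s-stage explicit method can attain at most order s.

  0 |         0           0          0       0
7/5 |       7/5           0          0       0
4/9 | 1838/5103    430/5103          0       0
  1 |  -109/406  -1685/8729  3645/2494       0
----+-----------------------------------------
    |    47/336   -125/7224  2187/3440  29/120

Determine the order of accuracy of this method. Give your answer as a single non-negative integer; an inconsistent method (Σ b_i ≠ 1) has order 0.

4

b = (47/336, -125/7224, 2187/3440, 29/120)
c = (0, 7/5, 4/9, 1)
Ac = (0, 0, 86/729, 11/29)
Σ b_i: 47/336·1 + (-125/7224)·1 + 2187/3440·1 + 29/120·1 = 1 ✓
b·c: (-125/7224)·7/5 + 2187/3440·4/9 + 29/120·1 = 1/2 ✓
b·c²: (-125/7224)·49/25 + 2187/3440·16/81 + 29/120·1 = 1/3 ✓
b·Ac: 2187/3440·86/729 + 29/120·11/29 = 1/6 ✓
b·c³: (-125/7224)·343/125 + 2187/3440·64/729 + 29/120·1 = 1/4 ✓
b·(c∘Ac): 2187/3440·344/6561 + 29/120·11/29 = 1/8 ✓
b·Ac²: 2187/3440·602/3645 + 29/120·(-13/145) = 1/12 ✓
b·A²c: 29/120·5/29 = 1/24 ✓; 4 stages ⇒ order 4.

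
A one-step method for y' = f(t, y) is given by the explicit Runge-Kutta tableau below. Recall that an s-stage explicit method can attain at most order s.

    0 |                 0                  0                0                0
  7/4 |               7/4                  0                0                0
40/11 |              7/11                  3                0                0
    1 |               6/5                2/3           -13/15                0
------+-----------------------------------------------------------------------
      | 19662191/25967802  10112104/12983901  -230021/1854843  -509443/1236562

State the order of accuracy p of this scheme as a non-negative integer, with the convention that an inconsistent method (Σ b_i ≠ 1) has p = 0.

3

b = (19662191/25967802, 10112104/12983901, -230021/1854843, -509443/1236562)
c = (0, 7/4, 40/11, 1)
Ac = (0, 0, 21/4, -131/66)
Σ b_i: 19662191/25967802·1 + 10112104/12983901·1 + (-230021/1854843)·1 + (-509443/1236562)·1 = 1 ✓
b·c: 10112104/12983901·7/4 + (-230021/1854843)·40/11 + (-509443/1236562)·1 = 1/2 ✓
b·c²: 10112104/12983901·49/16 + (-230021/1854843)·1600/121 + (-509443/1236562)·1 = 1/3 ✓
b·Ac: (-230021/1854843)·21/4 + (-509443/1236562)·(-131/66) = 1/6 ✓
b·c³: 10112104/12983901·343/64 + (-230021/1854843)·64000/1331 + (-509443/1236562)·1 = -119751823/54408728 ≠ 1/4 ⇒ order 3.
b·(c∘Ac): (-230021/1854843)·210/11 + (-509443/1236562)·(-131/66) = -11498237/7419372 ≠ 1/8
b·Ac²: (-230021/1854843)·147/16 + (-509443/1236562)·(-9117/968) = 149127151/54408728 ≠ 1/12
b·A²c: (-509443/1236562)·(-91/20) = 46359313/24731240 ≠ 1/24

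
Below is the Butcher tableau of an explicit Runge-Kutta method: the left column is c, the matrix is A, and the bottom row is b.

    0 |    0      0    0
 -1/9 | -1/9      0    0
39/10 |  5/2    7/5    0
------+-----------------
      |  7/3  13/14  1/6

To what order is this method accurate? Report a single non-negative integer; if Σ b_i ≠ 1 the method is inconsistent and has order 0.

0

b = (7/3, 13/14, 1/6)
c = (0, -1/9, 39/10)
Ac = (0, 0, -7/45)
Σ b_i: 7/3·1 + 13/14·1 + 1/6·1 = 24/7 ≠ 1 ⇒ order 0.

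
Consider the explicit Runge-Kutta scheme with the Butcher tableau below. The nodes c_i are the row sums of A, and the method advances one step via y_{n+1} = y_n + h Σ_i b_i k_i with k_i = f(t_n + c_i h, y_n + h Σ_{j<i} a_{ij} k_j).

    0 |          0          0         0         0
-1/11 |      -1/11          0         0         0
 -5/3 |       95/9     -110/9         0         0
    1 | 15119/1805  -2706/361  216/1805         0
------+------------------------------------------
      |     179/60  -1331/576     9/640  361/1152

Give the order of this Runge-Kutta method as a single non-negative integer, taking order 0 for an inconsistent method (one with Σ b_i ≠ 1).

4

b = (179/60, -1331/576, 9/640, 361/1152)
c = (0, -1/11, -5/3, 1)
Ac = (0, 0, 10/9, 174/361)
Σ b_i: 179/60·1 + (-1331/576)·1 + 9/640·1 + 361/1152·1 = 1 ✓
b·c: (-1331/576)·(-1/11) + 9/640·(-5/3) + 361/1152·1 = 1/2 ✓
b·c²: (-1331/576)·1/121 + 9/640·25/9 + 361/1152·1 = 1/3 ✓
b·Ac: 9/640·10/9 + 361/1152·174/361 = 1/6 ✓
b·c³: (-1331/576)·(-1/1331) + 9/640·(-125/27) + 361/1152·1 = 1/4 ✓
b·(c∘Ac): 9/640·(-50/27) + 361/1152·174/361 = 1/8 ✓
b·Ac²: 9/640·(-10/99) + 361/1152·1074/3971 = 1/12 ✓
b·A²c: 361/1152·48/361 = 1/24 ✓; 4 stages ⇒ order 4.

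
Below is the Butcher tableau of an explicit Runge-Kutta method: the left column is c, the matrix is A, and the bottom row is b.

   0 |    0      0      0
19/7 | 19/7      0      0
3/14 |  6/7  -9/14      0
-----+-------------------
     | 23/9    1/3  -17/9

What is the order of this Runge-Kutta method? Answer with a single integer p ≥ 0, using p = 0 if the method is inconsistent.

2

b = (23/9, 1/3, -17/9)
c = (0, 19/7, 3/14)
Ac = (0, 0, -171/98)
Σ b_i: 23/9·1 + 1/3·1 + (-17/9)·1 = 1 ✓
b·c: 1/3·19/7 + (-17/9)·3/14 = 1/2 ✓
b·c²: 1/3·361/49 + (-17/9)·9/196 = 199/84 ≠ 1/3 ⇒ order 2.
b·Ac: (-17/9)·(-171/98) = 323/98 ≠ 1/6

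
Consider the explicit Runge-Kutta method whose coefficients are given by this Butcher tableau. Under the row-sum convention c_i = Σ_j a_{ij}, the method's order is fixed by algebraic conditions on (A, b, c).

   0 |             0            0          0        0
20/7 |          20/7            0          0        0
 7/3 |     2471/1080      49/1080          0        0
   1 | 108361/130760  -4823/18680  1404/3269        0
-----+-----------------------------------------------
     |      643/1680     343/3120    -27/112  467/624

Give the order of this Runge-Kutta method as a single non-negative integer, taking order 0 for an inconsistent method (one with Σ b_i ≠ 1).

4

b = (643/1680, 343/3120, -27/112, 467/624)
c = (0, 20/7, 7/3, 1)
Ac = (0, 0, 7/54, 247/934)
Σ b_i: 643/1680·1 + 343/3120·1 + (-27/112)·1 + 467/624·1 = 1 ✓
b·c: 343/3120·20/7 + (-27/112)·7/3 + 467/624·1 = 1/2 ✓
b·c²: 343/3120·400/49 + (-27/112)·49/9 + 467/624·1 = 1/3 ✓
b·Ac: (-27/112)·7/54 + 467/624·247/934 = 1/6 ✓
b·c³: 343/3120·8000/343 + (-27/112)·343/27 + 467/624·1 = 1/4 ✓
b·(c∘Ac): (-27/112)·49/162 + 467/624·247/934 = 1/8 ✓
b·Ac²: (-27/112)·10/27 + 467/624·754/3269 = 1/12 ✓
b·A²c: 467/624·26/467 = 1/24 ✓; 4 stages ⇒ order 4.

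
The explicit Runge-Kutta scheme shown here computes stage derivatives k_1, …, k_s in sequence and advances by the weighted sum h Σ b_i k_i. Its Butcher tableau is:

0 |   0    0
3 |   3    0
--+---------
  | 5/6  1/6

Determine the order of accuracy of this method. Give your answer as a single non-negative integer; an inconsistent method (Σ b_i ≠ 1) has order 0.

b = (5/6, 1/6)
c = (0, 3)
Σ b_i: 5/6·1 + 1/6·1 = 1 ✓
b·c: 1/6·3 = 1/2 ✓; 2 stages ⇒ order 2.

2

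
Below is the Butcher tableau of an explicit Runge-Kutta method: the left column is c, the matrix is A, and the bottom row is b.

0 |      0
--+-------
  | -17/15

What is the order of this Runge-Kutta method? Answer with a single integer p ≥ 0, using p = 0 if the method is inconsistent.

b = (-17/15)
c = (0)
Σ b_i: (-17/15)·1 = -17/15 ≠ 1 ⇒ order 0.

0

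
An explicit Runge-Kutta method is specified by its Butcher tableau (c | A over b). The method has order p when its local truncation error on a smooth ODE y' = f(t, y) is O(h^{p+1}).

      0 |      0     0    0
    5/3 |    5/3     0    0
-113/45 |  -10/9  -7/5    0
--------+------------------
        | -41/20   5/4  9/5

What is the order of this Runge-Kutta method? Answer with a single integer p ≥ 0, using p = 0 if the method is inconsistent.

b = (-41/20, 5/4, 9/5)
c = (0, 5/3, -113/45)
Ac = (0, 0, -7/3)
Σ b_i: (-41/20)·1 + 5/4·1 + 9/5·1 = 1 ✓
b·c: 5/4·5/3 + 9/5·(-113/45) = -731/300 ≠ 1/2 ⇒ order 1.

1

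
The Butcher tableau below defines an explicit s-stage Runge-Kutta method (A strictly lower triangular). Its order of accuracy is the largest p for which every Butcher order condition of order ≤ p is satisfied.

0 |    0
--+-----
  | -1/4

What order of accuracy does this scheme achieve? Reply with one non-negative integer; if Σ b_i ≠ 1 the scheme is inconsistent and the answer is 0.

b = (-1/4)
c = (0)
Σ b_i: (-1/4)·1 = -1/4 ≠ 1 ⇒ order 0.

0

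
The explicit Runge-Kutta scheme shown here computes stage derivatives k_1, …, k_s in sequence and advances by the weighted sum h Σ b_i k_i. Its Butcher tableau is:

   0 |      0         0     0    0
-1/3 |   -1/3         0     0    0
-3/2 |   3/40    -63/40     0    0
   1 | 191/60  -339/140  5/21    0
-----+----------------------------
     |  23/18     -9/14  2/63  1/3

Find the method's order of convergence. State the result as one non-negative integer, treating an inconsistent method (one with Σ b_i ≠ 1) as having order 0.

b = (23/18, -9/14, 2/63, 1/3)
c = (0, -1/3, -3/2, 1)
Ac = (0, 0, 21/40, 9/20)
Σ b_i: 23/18·1 + (-9/14)·1 + 2/63·1 + 1/3·1 = 1 ✓
b·c: (-9/14)·(-1/3) + 2/63·(-3/2) + 1/3·1 = 1/2 ✓
b·c²: (-9/14)·1/9 + 2/63·9/4 + 1/3·1 = 1/3 ✓
b·Ac: 2/63·21/40 + 1/3·9/20 = 1/6 ✓
b·c³: (-9/14)·(-1/27) + 2/63·(-27/8) + 1/3·1 = 1/4 ✓
b·(c∘Ac): 2/63·(-63/80) + 1/3·9/20 = 1/8 ✓
b·Ac²: 2/63·(-7/40) + 1/3·4/15 = 1/12 ✓
b·A²c: 1/3·1/8 = 1/24 ✓; 4 stages ⇒ order 4.

4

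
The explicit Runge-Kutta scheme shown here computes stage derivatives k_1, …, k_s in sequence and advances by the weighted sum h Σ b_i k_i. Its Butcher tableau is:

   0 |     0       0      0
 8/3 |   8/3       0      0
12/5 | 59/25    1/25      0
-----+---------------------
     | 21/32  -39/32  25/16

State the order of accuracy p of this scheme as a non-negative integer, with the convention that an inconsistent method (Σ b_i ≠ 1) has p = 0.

3

b = (21/32, -39/32, 25/16)
c = (0, 8/3, 12/5)
Ac = (0, 0, 8/75)
Σ b_i: 21/32·1 + (-39/32)·1 + 25/16·1 = 1 ✓
b·c: (-39/32)·8/3 + 25/16·12/5 = 1/2 ✓
b·c²: (-39/32)·64/9 + 25/16·144/25 = 1/3 ✓
b·Ac: 25/16·8/75 = 1/6 ✓; 3 stages ⇒ order 3.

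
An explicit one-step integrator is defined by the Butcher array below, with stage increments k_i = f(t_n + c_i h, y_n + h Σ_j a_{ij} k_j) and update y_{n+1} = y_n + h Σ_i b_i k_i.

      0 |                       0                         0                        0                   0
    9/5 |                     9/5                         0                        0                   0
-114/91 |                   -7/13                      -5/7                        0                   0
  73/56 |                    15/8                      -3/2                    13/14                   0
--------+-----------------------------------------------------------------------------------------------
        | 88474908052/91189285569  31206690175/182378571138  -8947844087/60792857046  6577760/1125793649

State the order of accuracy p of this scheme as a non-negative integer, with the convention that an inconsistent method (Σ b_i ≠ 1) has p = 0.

b = (88474908052/91189285569, 31206690175/182378571138, -8947844087/60792857046, 6577760/1125793649)
c = (0, 9/5, -114/91, 73/56)
Ac = (0, 0, -9/7, -1893/490)
Σ b_i: 88474908052/91189285569·1 + 31206690175/182378571138·1 + (-8947844087/60792857046)·1 + 6577760/1125793649·1 = 1 ✓
b·c: 31206690175/182378571138·9/5 + (-8947844087/60792857046)·(-114/91) + 6577760/1125793649·73/56 = 1/2 ✓
b·c²: 31206690175/182378571138·81/25 + (-8947844087/60792857046)·12996/8281 + 6577760/1125793649·5329/3136 = 1/3 ✓
b·Ac: (-8947844087/60792857046)·(-9/7) + 6577760/1125793649·(-1893/490) = 1/6 ✓
b·c³: 31206690175/182378571138·729/125 + (-8947844087/60792857046)·(-1481544/753571) + 6577760/1125793649·389017/175616 = 10656351673299/8195777764720 ≠ 1/4 ⇒ order 3.
b·(c∘Ac): (-8947844087/60792857046)·1026/637 + 6577760/1125793649·(-138189/27440) = -2100112325/7880555543 ≠ 1/8
b·Ac²: (-8947844087/60792857046)·(-81/35) + 6577760/1125793649·(-758637/222950) = 328598033217/1024472220590 ≠ 1/12
b·A²c: 6577760/1125793649·(-117/98) = -7853040/1125793649 ≠ 1/24

3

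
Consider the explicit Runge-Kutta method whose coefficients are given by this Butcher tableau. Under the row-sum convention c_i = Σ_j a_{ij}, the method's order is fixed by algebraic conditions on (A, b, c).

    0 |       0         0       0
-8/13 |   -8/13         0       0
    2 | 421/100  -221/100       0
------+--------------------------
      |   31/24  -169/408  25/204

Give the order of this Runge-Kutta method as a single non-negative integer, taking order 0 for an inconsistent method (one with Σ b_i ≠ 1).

b = (31/24, -169/408, 25/204)
c = (0, -8/13, 2)
Ac = (0, 0, 34/25)
Σ b_i: 31/24·1 + (-169/408)·1 + 25/204·1 = 1 ✓
b·c: (-169/408)·(-8/13) + 25/204·2 = 1/2 ✓
b·c²: (-169/408)·64/169 + 25/204·4 = 1/3 ✓
b·Ac: 25/204·34/25 = 1/6 ✓; 3 stages ⇒ order 3.

3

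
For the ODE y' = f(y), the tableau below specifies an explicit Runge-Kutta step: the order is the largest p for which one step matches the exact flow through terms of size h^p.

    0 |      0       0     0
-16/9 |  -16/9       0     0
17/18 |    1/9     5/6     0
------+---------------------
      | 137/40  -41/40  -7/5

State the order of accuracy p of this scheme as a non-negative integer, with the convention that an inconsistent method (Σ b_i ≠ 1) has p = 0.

b = (137/40, -41/40, -7/5)
c = (0, -16/9, 17/18)
Ac = (0, 0, -40/27)
Σ b_i: 137/40·1 + (-41/40)·1 + (-7/5)·1 = 1 ✓
b·c: (-41/40)·(-16/9) + (-7/5)·17/18 = 1/2 ✓
b·c²: (-41/40)·256/81 + (-7/5)·289/324 = -7271/1620 ≠ 1/3 ⇒ order 2.
b·Ac: (-7/5)·(-40/27) = 56/27 ≠ 1/6

2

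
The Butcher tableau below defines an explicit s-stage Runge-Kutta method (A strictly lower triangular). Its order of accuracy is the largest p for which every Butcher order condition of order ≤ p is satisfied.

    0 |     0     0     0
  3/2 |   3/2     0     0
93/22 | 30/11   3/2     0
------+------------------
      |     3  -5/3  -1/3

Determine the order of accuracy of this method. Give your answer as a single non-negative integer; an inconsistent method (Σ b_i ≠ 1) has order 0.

1

b = (3, -5/3, -1/3)
c = (0, 3/2, 93/22)
Ac = (0, 0, 9/4)
Σ b_i: 3·1 + (-5/3)·1 + (-1/3)·1 = 1 ✓
b·c: (-5/3)·3/2 + (-1/3)·93/22 = -43/11 ≠ 1/2 ⇒ order 1.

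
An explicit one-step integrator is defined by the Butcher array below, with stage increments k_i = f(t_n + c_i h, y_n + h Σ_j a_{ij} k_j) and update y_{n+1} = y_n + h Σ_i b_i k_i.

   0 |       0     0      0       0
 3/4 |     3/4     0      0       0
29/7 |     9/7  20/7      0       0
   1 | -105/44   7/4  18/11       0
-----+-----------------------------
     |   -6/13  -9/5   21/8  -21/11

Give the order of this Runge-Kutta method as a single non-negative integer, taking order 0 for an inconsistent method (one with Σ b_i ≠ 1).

0

b = (-6/13, -9/5, 21/8, -21/11)
c = (0, 3/4, 29/7, 1)
Ac = (0, 0, 15/7, 9969/1232)
Σ b_i: (-6/13)·1 + (-9/5)·1 + 21/8·1 + (-21/11)·1 = -8841/5720 ≠ 1 ⇒ order 0.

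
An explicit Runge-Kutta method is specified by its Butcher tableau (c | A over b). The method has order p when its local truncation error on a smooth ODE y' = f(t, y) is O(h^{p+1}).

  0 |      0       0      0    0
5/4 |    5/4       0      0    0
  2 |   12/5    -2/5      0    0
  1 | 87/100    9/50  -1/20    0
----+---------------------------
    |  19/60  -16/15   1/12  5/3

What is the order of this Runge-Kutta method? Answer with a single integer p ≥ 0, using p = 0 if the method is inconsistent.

4

b = (19/60, -16/15, 1/12, 5/3)
c = (0, 5/4, 2, 1)
Ac = (0, 0, -1/2, 1/8)
Σ b_i: 19/60·1 + (-16/15)·1 + 1/12·1 + 5/3·1 = 1 ✓
b·c: (-16/15)·5/4 + 1/12·2 + 5/3·1 = 1/2 ✓
b·c²: (-16/15)·25/16 + 1/12·4 + 5/3·1 = 1/3 ✓
b·Ac: 1/12·(-1/2) + 5/3·1/8 = 1/6 ✓
b·c³: (-16/15)·125/64 + 1/12·8 + 5/3·1 = 1/4 ✓
b·(c∘Ac): 1/12·(-1) + 5/3·1/8 = 1/8 ✓
b·Ac²: 1/12·(-5/8) + 5/3·13/160 = 1/12 ✓
b·A²c: 5/3·1/40 = 1/24 ✓; 4 stages ⇒ order 4.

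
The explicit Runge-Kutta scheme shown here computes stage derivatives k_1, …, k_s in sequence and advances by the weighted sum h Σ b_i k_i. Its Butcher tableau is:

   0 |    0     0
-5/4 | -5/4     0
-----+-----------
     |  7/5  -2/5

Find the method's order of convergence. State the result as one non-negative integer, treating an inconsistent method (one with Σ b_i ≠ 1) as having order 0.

b = (7/5, -2/5)
c = (0, -5/4)
Σ b_i: 7/5·1 + (-2/5)·1 = 1 ✓
b·c: (-2/5)·(-5/4) = 1/2 ✓; 2 stages ⇒ order 2.

2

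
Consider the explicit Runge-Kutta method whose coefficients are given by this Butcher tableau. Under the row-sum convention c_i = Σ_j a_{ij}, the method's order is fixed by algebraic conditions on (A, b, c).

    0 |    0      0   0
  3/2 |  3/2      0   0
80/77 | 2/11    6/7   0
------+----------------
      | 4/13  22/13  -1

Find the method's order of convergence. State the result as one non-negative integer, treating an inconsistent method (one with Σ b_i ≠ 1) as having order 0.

1

b = (4/13, 22/13, -1)
c = (0, 3/2, 80/77)
Ac = (0, 0, 9/7)
Σ b_i: 4/13·1 + 22/13·1 + (-1)·1 = 1 ✓
b·c: 22/13·3/2 + (-1)·80/77 = 1501/1001 ≠ 1/2 ⇒ order 1.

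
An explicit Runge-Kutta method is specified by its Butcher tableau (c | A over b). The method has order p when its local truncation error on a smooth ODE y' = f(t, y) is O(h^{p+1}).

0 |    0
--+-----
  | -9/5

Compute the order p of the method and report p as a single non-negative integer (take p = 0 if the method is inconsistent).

b = (-9/5)
c = (0)
Σ b_i: (-9/5)·1 = -9/5 ≠ 1 ⇒ order 0.

0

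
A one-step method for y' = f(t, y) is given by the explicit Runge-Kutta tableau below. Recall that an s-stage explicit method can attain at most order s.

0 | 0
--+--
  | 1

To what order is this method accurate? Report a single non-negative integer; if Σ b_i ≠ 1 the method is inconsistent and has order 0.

b = (1)
c = (0)
Σ b_i: 1·1 = 1 ✓; 1 stage ⇒ order 1.

1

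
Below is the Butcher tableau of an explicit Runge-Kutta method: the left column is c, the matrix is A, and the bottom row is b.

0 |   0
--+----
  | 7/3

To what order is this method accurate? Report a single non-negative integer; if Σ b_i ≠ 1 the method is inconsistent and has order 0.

b = (7/3)
c = (0)
Σ b_i: 7/3·1 = 7/3 ≠ 1 ⇒ order 0.

0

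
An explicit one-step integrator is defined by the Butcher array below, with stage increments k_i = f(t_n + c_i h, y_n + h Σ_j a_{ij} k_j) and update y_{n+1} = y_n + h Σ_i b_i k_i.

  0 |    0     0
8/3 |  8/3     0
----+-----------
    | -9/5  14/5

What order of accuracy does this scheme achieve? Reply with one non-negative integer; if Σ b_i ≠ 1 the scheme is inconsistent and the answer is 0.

b = (-9/5, 14/5)
c = (0, 8/3)
Σ b_i: (-9/5)·1 + 14/5·1 = 1 ✓
b·c: 14/5·8/3 = 112/15 ≠ 1/2 ⇒ order 1.

1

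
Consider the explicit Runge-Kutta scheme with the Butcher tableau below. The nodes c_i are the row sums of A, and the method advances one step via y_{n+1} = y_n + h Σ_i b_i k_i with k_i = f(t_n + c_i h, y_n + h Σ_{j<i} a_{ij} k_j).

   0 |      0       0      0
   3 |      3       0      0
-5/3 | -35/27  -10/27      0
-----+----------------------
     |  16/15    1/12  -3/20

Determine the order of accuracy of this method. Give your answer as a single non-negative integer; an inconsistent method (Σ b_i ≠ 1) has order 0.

b = (16/15, 1/12, -3/20)
c = (0, 3, -5/3)
Ac = (0, 0, -10/9)
Σ b_i: 16/15·1 + 1/12·1 + (-3/20)·1 = 1 ✓
b·c: 1/12·3 + (-3/20)·(-5/3) = 1/2 ✓
b·c²: 1/12·9 + (-3/20)·25/9 = 1/3 ✓
b·Ac: (-3/20)·(-10/9) = 1/6 ✓; 3 stages ⇒ order 3.

3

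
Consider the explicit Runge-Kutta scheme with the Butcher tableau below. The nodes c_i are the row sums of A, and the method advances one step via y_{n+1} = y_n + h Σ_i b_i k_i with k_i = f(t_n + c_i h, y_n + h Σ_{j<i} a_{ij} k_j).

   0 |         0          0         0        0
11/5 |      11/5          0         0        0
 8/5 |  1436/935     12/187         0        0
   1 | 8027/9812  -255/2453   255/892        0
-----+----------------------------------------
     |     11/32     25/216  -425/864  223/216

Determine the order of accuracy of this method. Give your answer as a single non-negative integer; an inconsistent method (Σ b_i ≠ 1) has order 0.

b = (11/32, 25/216, -425/864, 223/216)
c = (0, 11/5, 8/5, 1)
Ac = (0, 0, 12/85, 51/223)
Σ b_i: 11/32·1 + 25/216·1 + (-425/864)·1 + 223/216·1 = 1 ✓
b·c: 25/216·11/5 + (-425/864)·8/5 + 223/216·1 = 1/2 ✓
b·c²: 25/216·121/25 + (-425/864)·64/25 + 223/216·1 = 1/3 ✓
b·Ac: (-425/864)·12/85 + 223/216·51/223 = 1/6 ✓
b·c³: 25/216·1331/125 + (-425/864)·512/125 + 223/216·1 = 1/4 ✓
b·(c∘Ac): (-425/864)·96/425 + 223/216·51/223 = 1/8 ✓
b·Ac²: (-425/864)·132/425 + 223/216·51/223 = 1/12 ✓
b·A²c: 223/216·9/223 = 1/24 ✓; 4 stages ⇒ order 4.

4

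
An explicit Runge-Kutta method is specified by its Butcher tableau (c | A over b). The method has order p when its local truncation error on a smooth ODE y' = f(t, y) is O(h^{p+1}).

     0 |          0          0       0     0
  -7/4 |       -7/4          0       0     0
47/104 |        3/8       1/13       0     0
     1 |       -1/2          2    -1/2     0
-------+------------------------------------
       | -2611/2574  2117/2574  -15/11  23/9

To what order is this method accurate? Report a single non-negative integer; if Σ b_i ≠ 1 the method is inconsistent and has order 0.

b = (-2611/2574, 2117/2574, -15/11, 23/9)
c = (0, -7/4, 47/104, 1)
Ac = (0, 0, -7/52, -775/208)
Σ b_i: (-2611/2574)·1 + 2117/2574·1 + (-15/11)·1 + 23/9·1 = 1 ✓
b·c: 2117/2574·(-7/4) + (-15/11)·47/104 + 23/9·1 = 1/2 ✓
b·c²: 2117/2574·49/16 + (-15/11)·2209/10816 + 23/9·1 = 5135291/1070784 ≠ 1/3 ⇒ order 2.
b·Ac: (-15/11)·(-7/52) + 23/9·(-775/208) = -192295/20592 ≠ 1/6

2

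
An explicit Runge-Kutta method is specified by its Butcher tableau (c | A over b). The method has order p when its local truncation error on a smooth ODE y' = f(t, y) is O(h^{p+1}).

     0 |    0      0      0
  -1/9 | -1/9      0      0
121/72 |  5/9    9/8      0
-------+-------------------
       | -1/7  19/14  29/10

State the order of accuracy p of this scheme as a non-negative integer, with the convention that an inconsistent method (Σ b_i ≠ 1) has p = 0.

0

b = (-1/7, 19/14, 29/10)
c = (0, -1/9, 121/72)
Ac = (0, 0, -1/8)
Σ b_i: (-1/7)·1 + 19/14·1 + 29/10·1 = 144/35 ≠ 1 ⇒ order 0.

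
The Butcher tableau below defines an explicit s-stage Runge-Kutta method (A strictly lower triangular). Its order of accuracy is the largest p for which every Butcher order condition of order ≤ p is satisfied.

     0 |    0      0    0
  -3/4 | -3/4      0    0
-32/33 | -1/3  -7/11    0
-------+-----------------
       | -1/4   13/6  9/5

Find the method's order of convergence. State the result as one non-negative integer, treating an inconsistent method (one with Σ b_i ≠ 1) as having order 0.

0

b = (-1/4, 13/6, 9/5)
c = (0, -3/4, -32/33)
Ac = (0, 0, 21/44)
Σ b_i: (-1/4)·1 + 13/6·1 + 9/5·1 = 223/60 ≠ 1 ⇒ order 0.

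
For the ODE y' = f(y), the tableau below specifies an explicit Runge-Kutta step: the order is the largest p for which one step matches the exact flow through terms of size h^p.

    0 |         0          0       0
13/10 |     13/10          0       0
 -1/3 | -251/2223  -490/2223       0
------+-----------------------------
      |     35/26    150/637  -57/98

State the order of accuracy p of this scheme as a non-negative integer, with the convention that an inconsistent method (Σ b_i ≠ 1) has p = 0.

3

b = (35/26, 150/637, -57/98)
c = (0, 13/10, -1/3)
Ac = (0, 0, -49/171)
Σ b_i: 35/26·1 + 150/637·1 + (-57/98)·1 = 1 ✓
b·c: 150/637·13/10 + (-57/98)·(-1/3) = 1/2 ✓
b·c²: 150/637·169/100 + (-57/98)·1/9 = 1/3 ✓
b·Ac: (-57/98)·(-49/171) = 1/6 ✓; 3 stages ⇒ order 3.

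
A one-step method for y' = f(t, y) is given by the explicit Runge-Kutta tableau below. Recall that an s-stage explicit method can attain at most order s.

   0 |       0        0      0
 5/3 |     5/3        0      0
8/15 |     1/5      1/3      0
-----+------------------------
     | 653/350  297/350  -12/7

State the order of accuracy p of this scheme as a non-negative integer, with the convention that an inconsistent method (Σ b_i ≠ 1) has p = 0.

b = (653/350, 297/350, -12/7)
c = (0, 5/3, 8/15)
Ac = (0, 0, 5/9)
Σ b_i: 653/350·1 + 297/350·1 + (-12/7)·1 = 1 ✓
b·c: 297/350·5/3 + (-12/7)·8/15 = 1/2 ✓
b·c²: 297/350·25/9 + (-12/7)·64/225 = 1963/1050 ≠ 1/3 ⇒ order 2.
b·Ac: (-12/7)·5/9 = -20/21 ≠ 1/6

2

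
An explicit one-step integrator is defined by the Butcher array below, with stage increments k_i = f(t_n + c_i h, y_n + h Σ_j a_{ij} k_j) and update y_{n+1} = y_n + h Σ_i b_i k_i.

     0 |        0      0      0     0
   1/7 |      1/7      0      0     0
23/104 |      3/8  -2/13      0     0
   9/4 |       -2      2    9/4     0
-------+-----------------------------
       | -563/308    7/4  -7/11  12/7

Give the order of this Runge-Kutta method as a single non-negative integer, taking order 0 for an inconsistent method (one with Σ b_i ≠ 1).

b = (-563/308, 7/4, -7/11, 12/7)
c = (0, 1/7, 23/104, 9/4)
Ac = (0, 0, -2/91, 2281/2912)
Σ b_i: (-563/308)·1 + 7/4·1 + (-7/11)·1 + 12/7·1 = 1 ✓
b·c: 7/4·1/7 + (-7/11)·23/104 + 12/7·9/4 = 31763/8008 ≠ 1/2 ⇒ order 1.

1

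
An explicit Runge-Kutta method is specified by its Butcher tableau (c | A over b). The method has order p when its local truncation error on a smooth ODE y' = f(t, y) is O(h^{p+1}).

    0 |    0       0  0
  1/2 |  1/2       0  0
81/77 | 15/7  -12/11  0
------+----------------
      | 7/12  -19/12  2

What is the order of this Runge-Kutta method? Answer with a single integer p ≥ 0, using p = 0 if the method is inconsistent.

1

b = (7/12, -19/12, 2)
c = (0, 1/2, 81/77)
Ac = (0, 0, -6/11)
Σ b_i: 7/12·1 + (-19/12)·1 + 2·1 = 1 ✓
b·c: (-19/12)·1/2 + 2·81/77 = 2425/1848 ≠ 1/2 ⇒ order 1.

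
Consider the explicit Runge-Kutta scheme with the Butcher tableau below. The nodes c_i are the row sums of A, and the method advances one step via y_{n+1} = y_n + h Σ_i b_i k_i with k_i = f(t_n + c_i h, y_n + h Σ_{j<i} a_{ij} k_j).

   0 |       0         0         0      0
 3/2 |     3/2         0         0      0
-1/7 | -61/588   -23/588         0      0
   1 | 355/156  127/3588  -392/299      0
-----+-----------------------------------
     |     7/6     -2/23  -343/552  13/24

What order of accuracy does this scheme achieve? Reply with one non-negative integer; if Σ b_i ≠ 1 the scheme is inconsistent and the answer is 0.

4

b = (7/6, -2/23, -343/552, 13/24)
c = (0, 3/2, -1/7, 1)
Ac = (0, 0, -23/392, 25/104)
Σ b_i: 7/6·1 + (-2/23)·1 + (-343/552)·1 + 13/24·1 = 1 ✓
b·c: (-2/23)·3/2 + (-343/552)·(-1/7) + 13/24·1 = 1/2 ✓
b·c²: (-2/23)·9/4 + (-343/552)·1/49 + 13/24·1 = 1/3 ✓
b·Ac: (-343/552)·(-23/392) + 13/24·25/104 = 1/6 ✓
b·c³: (-2/23)·27/8 + (-343/552)·(-1/343) + 13/24·1 = 1/4 ✓
b·(c∘Ac): (-343/552)·23/2744 + 13/24·25/104 = 1/8 ✓
b·Ac²: (-343/552)·(-69/784) + 13/24·11/208 = 1/12 ✓
b·A²c: 13/24·1/13 = 1/24 ✓; 4 stages ⇒ order 4.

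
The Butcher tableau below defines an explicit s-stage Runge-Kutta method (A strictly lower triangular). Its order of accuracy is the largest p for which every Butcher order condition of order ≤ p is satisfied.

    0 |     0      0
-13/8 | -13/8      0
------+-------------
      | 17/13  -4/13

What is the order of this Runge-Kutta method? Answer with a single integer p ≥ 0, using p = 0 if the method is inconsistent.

b = (17/13, -4/13)
c = (0, -13/8)
Σ b_i: 17/13·1 + (-4/13)·1 = 1 ✓
b·c: (-4/13)·(-13/8) = 1/2 ✓; 2 stages ⇒ order 2.

2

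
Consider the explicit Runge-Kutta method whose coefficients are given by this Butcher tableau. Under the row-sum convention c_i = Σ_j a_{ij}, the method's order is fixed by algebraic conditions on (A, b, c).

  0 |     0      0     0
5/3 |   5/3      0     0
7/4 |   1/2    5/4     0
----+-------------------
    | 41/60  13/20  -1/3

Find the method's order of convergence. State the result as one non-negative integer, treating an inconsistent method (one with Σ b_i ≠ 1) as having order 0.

b = (41/60, 13/20, -1/3)
c = (0, 5/3, 7/4)
Ac = (0, 0, 25/12)
Σ b_i: 41/60·1 + 13/20·1 + (-1/3)·1 = 1 ✓
b·c: 13/20·5/3 + (-1/3)·7/4 = 1/2 ✓
b·c²: 13/20·25/9 + (-1/3)·49/16 = 113/144 ≠ 1/3 ⇒ order 2.
b·Ac: (-1/3)·25/12 = -25/36 ≠ 1/6

2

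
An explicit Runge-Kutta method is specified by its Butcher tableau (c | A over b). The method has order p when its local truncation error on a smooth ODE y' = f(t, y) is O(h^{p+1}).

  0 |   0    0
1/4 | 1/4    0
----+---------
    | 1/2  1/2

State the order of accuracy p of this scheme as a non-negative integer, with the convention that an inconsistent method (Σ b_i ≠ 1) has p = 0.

1

b = (1/2, 1/2)
c = (0, 1/4)
Σ b_i: 1/2·1 + 1/2·1 = 1 ✓
b·c: 1/2·1/4 = 1/8 ≠ 1/2 ⇒ order 1.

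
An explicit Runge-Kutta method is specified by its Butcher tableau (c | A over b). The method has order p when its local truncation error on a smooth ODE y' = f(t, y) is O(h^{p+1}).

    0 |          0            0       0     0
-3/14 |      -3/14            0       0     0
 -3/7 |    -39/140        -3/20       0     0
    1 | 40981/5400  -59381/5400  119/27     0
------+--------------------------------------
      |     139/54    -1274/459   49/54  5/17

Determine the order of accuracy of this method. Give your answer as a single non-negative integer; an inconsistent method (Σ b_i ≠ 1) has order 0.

4

b = (139/54, -1274/459, 49/54, 5/17)
c = (0, -3/14, -3/7, 1)
Ac = (0, 0, 9/280, 187/400)
Σ b_i: 139/54·1 + (-1274/459)·1 + 49/54·1 + 5/17·1 = 1 ✓
b·c: (-1274/459)·(-3/14) + 49/54·(-3/7) + 5/17·1 = 1/2 ✓
b·c²: (-1274/459)·9/196 + 49/54·9/49 + 5/17·1 = 1/3 ✓
b·Ac: 49/54·9/280 + 5/17·187/400 = 1/6 ✓
b·c³: (-1274/459)·(-27/2744) + 49/54·(-27/343) + 5/17·1 = 1/4 ✓
b·(c∘Ac): 49/54·(-27/1960) + 5/17·187/400 = 1/8 ✓
b·Ac²: 49/54·(-27/3920) + 5/17·731/2400 = 1/12 ✓
b·A²c: 5/17·17/120 = 1/24 ✓; 4 stages ⇒ order 4.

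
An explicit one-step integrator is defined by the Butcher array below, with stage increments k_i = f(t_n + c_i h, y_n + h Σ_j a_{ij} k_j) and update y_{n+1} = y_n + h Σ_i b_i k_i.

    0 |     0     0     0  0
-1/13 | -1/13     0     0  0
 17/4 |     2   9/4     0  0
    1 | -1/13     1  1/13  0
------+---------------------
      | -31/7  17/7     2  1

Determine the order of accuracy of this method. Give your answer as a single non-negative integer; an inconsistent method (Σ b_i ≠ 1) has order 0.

1

b = (-31/7, 17/7, 2, 1)
c = (0, -1/13, 17/4, 1)
Ac = (0, 0, -9/52, 1/4)
Σ b_i: (-31/7)·1 + 17/7·1 + 2·1 + 1·1 = 1 ✓
b·c: 17/7·(-1/13) + 2·17/4 + 1·1 = 1695/182 ≠ 1/2 ⇒ order 1.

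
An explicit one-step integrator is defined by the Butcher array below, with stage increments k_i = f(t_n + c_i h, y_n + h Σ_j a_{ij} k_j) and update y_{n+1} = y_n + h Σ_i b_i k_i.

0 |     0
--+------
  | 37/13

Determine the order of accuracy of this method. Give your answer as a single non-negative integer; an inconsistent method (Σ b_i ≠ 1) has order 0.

b = (37/13)
c = (0)
Σ b_i: 37/13·1 = 37/13 ≠ 1 ⇒ order 0.

0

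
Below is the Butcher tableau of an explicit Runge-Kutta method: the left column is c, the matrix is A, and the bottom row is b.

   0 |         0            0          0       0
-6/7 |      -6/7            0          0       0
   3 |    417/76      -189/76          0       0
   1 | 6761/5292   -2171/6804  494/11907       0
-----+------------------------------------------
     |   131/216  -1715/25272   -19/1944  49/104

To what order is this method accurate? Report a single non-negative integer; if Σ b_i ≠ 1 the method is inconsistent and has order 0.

4

b = (131/216, -1715/25272, -19/1944, 49/104)
c = (0, -6/7, 3, 1)
Ac = (0, 0, 81/38, 39/98)
Σ b_i: 131/216·1 + (-1715/25272)·1 + (-19/1944)·1 + 49/104·1 = 1 ✓
b·c: (-1715/25272)·(-6/7) + (-19/1944)·3 + 49/104·1 = 1/2 ✓
b·c²: (-1715/25272)·36/49 + (-19/1944)·9 + 49/104·1 = 1/3 ✓
b·Ac: (-19/1944)·81/38 + 49/104·39/98 = 1/6 ✓
b·c³: (-1715/25272)·(-216/343) + (-19/1944)·27 + 49/104·1 = 1/4 ✓
b·(c∘Ac): (-19/1944)·243/38 + 49/104·39/98 = 1/8 ✓
b·Ac²: (-19/1944)·(-243/133) + 49/104·143/1029 = 1/12 ✓
b·A²c: 49/104·13/147 = 1/24 ✓; 4 stages ⇒ order 4.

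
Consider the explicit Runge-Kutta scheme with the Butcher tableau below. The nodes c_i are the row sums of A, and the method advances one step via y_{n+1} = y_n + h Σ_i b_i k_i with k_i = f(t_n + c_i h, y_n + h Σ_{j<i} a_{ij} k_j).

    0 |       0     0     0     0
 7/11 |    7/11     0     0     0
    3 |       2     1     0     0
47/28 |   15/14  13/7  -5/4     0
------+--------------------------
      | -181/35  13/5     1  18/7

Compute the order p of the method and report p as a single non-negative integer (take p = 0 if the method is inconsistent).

b = (-181/35, 13/5, 1, 18/7)
c = (0, 7/11, 3, 47/28)
Ac = (0, 0, 7/11, -113/44)
Σ b_i: (-181/35)·1 + 13/5·1 + 1·1 + 18/7·1 = 1 ✓
b·c: 13/5·7/11 + 1·3 + 18/7·47/28 = 48353/5390 ≠ 1/2 ⇒ order 1.

1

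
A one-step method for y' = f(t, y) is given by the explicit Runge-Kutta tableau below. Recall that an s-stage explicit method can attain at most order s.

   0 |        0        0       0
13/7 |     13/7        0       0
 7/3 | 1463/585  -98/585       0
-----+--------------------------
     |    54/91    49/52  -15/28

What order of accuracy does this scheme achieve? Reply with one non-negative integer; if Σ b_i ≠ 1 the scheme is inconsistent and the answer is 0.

b = (54/91, 49/52, -15/28)
c = (0, 13/7, 7/3)
Ac = (0, 0, -14/45)
Σ b_i: 54/91·1 + 49/52·1 + (-15/28)·1 = 1 ✓
b·c: 49/52·13/7 + (-15/28)·7/3 = 1/2 ✓
b·c²: 49/52·169/49 + (-15/28)·49/9 = 1/3 ✓
b·Ac: (-15/28)·(-14/45) = 1/6 ✓; 3 stages ⇒ order 3.

3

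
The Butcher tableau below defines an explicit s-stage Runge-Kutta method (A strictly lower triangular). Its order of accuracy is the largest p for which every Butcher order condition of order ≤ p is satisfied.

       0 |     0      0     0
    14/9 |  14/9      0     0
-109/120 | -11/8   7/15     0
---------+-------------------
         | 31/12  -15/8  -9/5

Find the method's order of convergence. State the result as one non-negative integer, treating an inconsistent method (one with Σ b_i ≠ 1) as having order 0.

0

b = (31/12, -15/8, -9/5)
c = (0, 14/9, -109/120)
Ac = (0, 0, 98/135)
Σ b_i: 31/12·1 + (-15/8)·1 + (-9/5)·1 = -131/120 ≠ 1 ⇒ order 0.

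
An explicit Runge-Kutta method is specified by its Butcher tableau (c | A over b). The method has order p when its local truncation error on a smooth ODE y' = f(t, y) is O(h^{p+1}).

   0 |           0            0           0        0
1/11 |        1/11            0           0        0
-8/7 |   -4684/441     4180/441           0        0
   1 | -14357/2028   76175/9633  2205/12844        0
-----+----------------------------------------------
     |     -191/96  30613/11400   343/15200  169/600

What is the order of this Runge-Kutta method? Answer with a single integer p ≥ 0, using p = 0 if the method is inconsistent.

b = (-191/96, 30613/11400, 343/15200, 169/600)
c = (0, 1/11, -8/7, 1)
Ac = (0, 0, 380/441, 265/507)
Σ b_i: (-191/96)·1 + 30613/11400·1 + 343/15200·1 + 169/600·1 = 1 ✓
b·c: 30613/11400·1/11 + 343/15200·(-8/7) + 169/600·1 = 1/2 ✓
b·c²: 30613/11400·1/121 + 343/15200·64/49 + 169/600·1 = 1/3 ✓
b·Ac: 343/15200·380/441 + 169/600·265/507 = 1/6 ✓
b·c³: 30613/11400·1/1331 + 343/15200·(-512/343) + 169/600·1 = 1/4 ✓
b·(c∘Ac): 343/15200·(-3040/3087) + 169/600·265/507 = 1/8 ✓
b·Ac²: 343/15200·380/4851 + 169/600·1615/5577 = 1/12 ✓
b·A²c: 169/600·25/169 = 1/24 ✓; 4 stages ⇒ order 4.

4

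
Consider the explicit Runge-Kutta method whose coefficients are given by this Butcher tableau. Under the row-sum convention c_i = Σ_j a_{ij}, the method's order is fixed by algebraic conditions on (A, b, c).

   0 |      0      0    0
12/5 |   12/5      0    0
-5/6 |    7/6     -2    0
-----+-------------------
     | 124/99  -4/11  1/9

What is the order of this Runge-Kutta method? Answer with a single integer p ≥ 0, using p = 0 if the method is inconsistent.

b = (124/99, -4/11, 1/9)
c = (0, 12/5, -5/6)
Ac = (0, 0, -24/5)
Σ b_i: 124/99·1 + (-4/11)·1 + 1/9·1 = 1 ✓
b·c: (-4/11)·12/5 + 1/9·(-5/6) = -2867/2970 ≠ 1/2 ⇒ order 1.

1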